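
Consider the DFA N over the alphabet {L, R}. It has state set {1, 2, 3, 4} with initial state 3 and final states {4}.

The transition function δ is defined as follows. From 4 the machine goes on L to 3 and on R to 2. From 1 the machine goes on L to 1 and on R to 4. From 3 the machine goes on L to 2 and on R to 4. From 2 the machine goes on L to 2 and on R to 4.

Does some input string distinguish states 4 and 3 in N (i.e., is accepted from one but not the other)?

First remove the unreachable states {1}; 3 states remain.
Start with accepting vs non-accepting: {4} | {2,3}.
Stable partition: {4} | {2,3} — 2 equivalence classes.
4 and 3 end up in different blocks, so they are distinguishable. For instance, the string 'ε' is accepted from only 4.

Yes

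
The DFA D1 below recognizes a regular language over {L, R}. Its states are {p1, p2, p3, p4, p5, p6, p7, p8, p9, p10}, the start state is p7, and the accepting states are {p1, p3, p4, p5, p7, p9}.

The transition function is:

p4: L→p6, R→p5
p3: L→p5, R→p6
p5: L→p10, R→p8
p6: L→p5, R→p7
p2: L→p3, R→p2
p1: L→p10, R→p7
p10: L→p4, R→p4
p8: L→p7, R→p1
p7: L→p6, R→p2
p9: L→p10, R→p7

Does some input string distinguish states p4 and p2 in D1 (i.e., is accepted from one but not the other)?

Yes

First remove the unreachable states {p9}; 9 states remain.
P0 = {p1,p3,p4,p5,p7} | {p2,p6,p8,p10}.
Refine {p1,p3,p4,p5,p7} on symbol L: members go to different blocks, giving {p1,p4,p5,p7} and {p3}.
On input R, block {p1,p4,p5,p7} splits into {p1,p4} and {p5,p7}.
Split {p2,p6,p8,p10} by δ(·,L) → {p6,p8} and {p2} and {p10}.
Split {p1,p4} by δ(·,L) → {p1} and {p4}.
Split {p6,p8} by δ(·,R) → {p6} and {p8}.
Split {p5,p7} by δ(·,L) → {p5} and {p7}.
Stable partition: {p1} | {p6} | {p3} | {p5} | {p2} | {p10} | {p4} | {p8} | {p7} — 9 equivalence classes.
p4 and p2 end up in different blocks, so they are distinguishable. For instance, the string 'ε' is accepted from only p4.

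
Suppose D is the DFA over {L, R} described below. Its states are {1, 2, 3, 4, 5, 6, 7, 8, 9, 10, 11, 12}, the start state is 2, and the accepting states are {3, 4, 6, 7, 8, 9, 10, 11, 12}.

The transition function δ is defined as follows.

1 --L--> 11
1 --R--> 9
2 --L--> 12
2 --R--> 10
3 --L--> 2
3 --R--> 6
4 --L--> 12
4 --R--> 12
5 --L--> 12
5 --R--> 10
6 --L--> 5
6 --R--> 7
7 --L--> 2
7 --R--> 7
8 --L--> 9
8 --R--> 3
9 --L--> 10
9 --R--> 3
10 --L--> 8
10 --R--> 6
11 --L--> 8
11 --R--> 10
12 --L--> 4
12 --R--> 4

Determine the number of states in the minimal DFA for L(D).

First remove the unreachable states {1,11}; 10 states remain.
P0 = {3,4,6,7,8,9,10,12} | {2,5}.
On input L, block {3,4,6,7,8,9,10,12} splits into {4,8,9,10,12} and {3,6,7}.
On input R, block {4,8,9,10,12} splits into {8,9,10} and {4,12}.
The partition is now stable with 4 blocks: {8,9,10} | {2,5} | {3,6,7} | {4,12}.

4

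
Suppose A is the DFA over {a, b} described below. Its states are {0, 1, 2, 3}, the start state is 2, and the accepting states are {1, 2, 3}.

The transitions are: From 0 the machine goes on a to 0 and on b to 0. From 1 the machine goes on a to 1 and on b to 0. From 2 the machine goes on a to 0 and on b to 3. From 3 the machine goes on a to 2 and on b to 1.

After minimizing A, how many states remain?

Start with accepting vs non-accepting: {1,2,3} | {0}.
On input a, block {1,2,3} splits into {1,3} and {2}.
Refine {1,3} on symbol a: members go to different blocks, giving {1} and {3}.
The partition is now stable with 4 blocks: {1} | {0} | {2} | {3}.

4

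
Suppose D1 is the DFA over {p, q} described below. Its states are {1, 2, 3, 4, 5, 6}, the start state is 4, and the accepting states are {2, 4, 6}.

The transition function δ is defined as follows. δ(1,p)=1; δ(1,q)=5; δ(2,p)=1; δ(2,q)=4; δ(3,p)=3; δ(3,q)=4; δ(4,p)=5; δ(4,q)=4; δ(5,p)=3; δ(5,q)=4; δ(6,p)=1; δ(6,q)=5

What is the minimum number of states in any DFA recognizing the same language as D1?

2

First remove the unreachable states {1,2,6}; 3 states remain.
P0 = {4} | {3,5}.
The partition is now stable with 2 blocks: {4} | {3,5}.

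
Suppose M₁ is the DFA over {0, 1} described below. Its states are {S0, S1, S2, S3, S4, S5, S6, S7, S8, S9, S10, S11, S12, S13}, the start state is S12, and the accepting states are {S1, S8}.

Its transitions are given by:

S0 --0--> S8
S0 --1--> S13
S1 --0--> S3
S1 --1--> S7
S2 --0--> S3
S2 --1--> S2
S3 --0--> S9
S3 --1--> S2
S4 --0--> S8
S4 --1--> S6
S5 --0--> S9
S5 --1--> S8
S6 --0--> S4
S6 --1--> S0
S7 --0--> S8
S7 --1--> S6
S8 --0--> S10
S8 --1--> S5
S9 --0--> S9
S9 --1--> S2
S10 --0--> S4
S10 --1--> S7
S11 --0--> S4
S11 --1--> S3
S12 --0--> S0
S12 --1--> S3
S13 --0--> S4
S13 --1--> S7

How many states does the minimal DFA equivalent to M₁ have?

6

First remove the unreachable states {S1,S11}; 12 states remain.
Initial partition by acceptance: {S8} | {S0,S2,S3,S4,S5,S6,S7,S9,S10,S12,S13}.
Refine {S0,S2,S3,S4,S5,S6,S7,S9,S10,S12,S13} on symbol 0: members go to different blocks, giving {S2,S3,S5,S6,S9,S10,S12,S13} and {S0,S4,S7}.
Refine {S2,S3,S5,S6,S9,S10,S12,S13} on symbol 0: members go to different blocks, giving {S2,S3,S5,S9} and {S6,S10,S12,S13}.
Split {S2,S3,S5,S9} by δ(·,1) → {S2,S3,S9} and {S5}.
Refine {S6,S10,S12,S13} on symbol 1: members go to different blocks, giving {S6,S10,S13} and {S12}.
The partition is now stable with 6 blocks: {S8} | {S2,S3,S9} | {S0,S4,S7} | {S6,S10,S13} | {S5} | {S12}.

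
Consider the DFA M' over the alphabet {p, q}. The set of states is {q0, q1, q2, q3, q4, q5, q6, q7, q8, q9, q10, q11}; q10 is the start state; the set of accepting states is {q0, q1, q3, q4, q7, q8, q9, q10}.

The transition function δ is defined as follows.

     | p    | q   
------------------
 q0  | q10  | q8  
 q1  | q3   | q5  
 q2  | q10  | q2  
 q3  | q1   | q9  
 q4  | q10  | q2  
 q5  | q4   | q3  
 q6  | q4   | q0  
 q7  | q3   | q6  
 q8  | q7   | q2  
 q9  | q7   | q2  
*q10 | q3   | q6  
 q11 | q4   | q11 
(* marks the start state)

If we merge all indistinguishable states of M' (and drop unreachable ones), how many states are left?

5

First remove the unreachable states {q11}; 11 states remain.
Initial partition by acceptance: {q0,q1,q3,q4,q7,q8,q9,q10} | {q2,q5,q6}.
On input q, block {q0,q1,q3,q4,q7,q8,q9,q10} splits into {q1,q4,q7,q8,q9,q10} and {q0,q3}.
Split {q1,q4,q7,q8,q9,q10} by δ(·,p) → {q1,q7,q10} and {q4,q8,q9}.
Refine {q2,q5,q6} on symbol p: members go to different blocks, giving {q5,q6} and {q2}.
Stable partition: {q1,q7,q10} | {q5,q6} | {q0,q3} | {q4,q8,q9} | {q2} — 5 equivalence classes.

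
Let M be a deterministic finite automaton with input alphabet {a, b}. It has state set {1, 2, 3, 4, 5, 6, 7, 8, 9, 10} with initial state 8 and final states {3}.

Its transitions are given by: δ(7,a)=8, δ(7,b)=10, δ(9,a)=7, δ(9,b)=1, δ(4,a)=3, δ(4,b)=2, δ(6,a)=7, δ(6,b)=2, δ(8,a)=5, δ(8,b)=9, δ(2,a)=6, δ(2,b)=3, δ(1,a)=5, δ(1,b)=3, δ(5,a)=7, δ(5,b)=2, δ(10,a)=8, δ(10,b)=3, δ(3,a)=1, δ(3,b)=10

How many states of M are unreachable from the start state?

1

Starting at 8 and following transitions, the reachable set is {1, 2, 3, 5, 6, 7, 8, 9, 10}. That leaves 4 unreachable — 1 in total.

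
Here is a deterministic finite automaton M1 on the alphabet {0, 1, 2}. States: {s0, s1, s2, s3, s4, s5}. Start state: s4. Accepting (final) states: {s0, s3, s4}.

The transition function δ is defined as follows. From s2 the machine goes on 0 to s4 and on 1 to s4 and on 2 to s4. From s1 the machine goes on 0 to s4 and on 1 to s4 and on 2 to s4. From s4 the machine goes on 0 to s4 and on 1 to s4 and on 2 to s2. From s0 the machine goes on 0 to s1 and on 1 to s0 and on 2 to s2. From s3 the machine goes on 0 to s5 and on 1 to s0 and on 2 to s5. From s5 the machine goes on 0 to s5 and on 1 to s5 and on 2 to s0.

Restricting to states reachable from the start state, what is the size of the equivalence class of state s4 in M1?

1

States {s0,s1,s3,s5} cannot be reached from the start state, so discard them.
P0 = {s4} | {s2}.
No further refinement is possible. Final partition (2 blocks): {s4} | {s2}.
The equivalence class containing s4 is {s4}, of size 1.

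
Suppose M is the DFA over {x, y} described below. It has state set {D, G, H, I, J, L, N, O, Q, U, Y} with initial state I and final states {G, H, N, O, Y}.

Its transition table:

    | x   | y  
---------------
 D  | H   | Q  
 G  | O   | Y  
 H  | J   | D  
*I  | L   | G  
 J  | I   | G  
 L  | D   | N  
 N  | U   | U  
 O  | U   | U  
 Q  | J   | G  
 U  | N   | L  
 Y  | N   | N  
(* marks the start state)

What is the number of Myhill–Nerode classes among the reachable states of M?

P0 = {G,H,N,O,Y} | {D,I,J,L,Q,U}.
Split {G,H,N,O,Y} by δ(·,x) → {H,N,O} and {G,Y}.
Refine {D,I,J,L,Q,U} on symbol x: members go to different blocks, giving {I,J,L,Q} and {D,U}.
Split {H,N,O} by δ(·,x) → {N,O} and {H}.
Split {I,J,L,Q} by δ(·,x) → {I,J,Q} and {L}.
On input x, block {I,J,Q} splits into {J,Q} and {I}.
Split {J,Q} by δ(·,x) → {J} and {Q}.
Refine {G,Y} on symbol y: members go to different blocks, giving {Y} and {G}.
Split {D,U} by δ(·,x) → {U} and {D}.
The partition is now stable with 10 blocks: {N,O} | {J} | {Y} | {U} | {H} | {L} | {I} | {Q} | {G} | {D}.

10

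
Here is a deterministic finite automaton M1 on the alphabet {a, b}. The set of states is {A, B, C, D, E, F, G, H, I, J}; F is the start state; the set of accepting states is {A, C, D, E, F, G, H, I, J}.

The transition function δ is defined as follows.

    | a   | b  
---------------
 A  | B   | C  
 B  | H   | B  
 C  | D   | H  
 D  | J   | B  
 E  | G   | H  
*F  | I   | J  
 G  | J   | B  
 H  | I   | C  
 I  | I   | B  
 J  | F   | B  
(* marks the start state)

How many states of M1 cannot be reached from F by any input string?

No path from F leads to A, E, G; the other 7 states are all reachable.

3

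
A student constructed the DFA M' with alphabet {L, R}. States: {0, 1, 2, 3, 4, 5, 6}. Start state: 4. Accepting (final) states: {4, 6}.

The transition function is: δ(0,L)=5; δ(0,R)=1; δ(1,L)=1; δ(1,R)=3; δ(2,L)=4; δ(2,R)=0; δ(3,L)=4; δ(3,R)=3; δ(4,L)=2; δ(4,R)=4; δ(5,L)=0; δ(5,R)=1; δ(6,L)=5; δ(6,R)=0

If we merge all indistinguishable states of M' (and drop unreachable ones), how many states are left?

Reachable states from the start: {0,1,2,3,4,5}. Unreachable: {6} — drop them.
Initial partition by acceptance: {4} | {0,1,2,3,5}.
Refine {0,1,2,3,5} on symbol L: members go to different blocks, giving {0,1,5} and {2,3}.
Split {0,1,5} by δ(·,R) → {0,5} and {1}.
On input R, block {2,3} splits into {2} and {3}.
Stable partition: {4} | {0,5} | {2} | {1} | {3} — 5 equivalence classes.

5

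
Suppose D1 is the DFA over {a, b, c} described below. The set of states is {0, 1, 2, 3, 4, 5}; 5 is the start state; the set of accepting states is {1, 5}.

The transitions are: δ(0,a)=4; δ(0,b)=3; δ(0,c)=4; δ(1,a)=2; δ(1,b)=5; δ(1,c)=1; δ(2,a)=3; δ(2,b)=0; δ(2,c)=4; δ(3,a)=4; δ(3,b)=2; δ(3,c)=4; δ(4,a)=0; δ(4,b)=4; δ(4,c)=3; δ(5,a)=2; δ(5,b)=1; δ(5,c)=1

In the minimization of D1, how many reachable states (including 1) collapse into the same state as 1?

2

All states are reachable from the start state.
Start with accepting vs non-accepting: {1,5} | {0,2,3,4}.
No further refinement is possible. Final partition (2 blocks): {1,5} | {0,2,3,4}.
The equivalence class containing 1 is {1,5}, of size 2.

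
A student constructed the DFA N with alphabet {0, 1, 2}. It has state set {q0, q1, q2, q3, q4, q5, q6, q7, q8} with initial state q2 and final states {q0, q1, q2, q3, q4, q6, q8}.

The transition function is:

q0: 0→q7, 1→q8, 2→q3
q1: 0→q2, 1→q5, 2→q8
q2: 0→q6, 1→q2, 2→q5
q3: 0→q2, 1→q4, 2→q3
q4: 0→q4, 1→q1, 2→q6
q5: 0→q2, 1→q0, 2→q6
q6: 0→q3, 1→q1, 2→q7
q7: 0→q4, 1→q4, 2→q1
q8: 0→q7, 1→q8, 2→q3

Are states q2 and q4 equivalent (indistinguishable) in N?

No

Every state is reachable, so we keep all 9.
P0 = {q0,q1,q2,q3,q4,q6,q8} | {q5,q7}.
Refine {q0,q1,q2,q3,q4,q6,q8} on symbol 0: members go to different blocks, giving {q1,q2,q3,q4,q6} and {q0,q8}.
Refine {q1,q2,q3,q4,q6} on symbol 1: members go to different blocks, giving {q2,q3,q4,q6} and {q1}.
Refine {q2,q3,q4,q6} on symbol 1: members go to different blocks, giving {q2,q3} and {q4,q6}.
On input 0, block {q2,q3} splits into {q2} and {q3}.
Refine {q5,q7} on symbol 0: members go to different blocks, giving {q5} and {q7}.
On input 0, block {q4,q6} splits into {q4} and {q6}.
Stable partition: {q2} | {q5} | {q0,q8} | {q1} | {q4} | {q3} | {q7} | {q6} — 8 equivalence classes.
q2 and q4 end up in different blocks, so they are distinguishable. For instance, the string '2' is accepted from only q4.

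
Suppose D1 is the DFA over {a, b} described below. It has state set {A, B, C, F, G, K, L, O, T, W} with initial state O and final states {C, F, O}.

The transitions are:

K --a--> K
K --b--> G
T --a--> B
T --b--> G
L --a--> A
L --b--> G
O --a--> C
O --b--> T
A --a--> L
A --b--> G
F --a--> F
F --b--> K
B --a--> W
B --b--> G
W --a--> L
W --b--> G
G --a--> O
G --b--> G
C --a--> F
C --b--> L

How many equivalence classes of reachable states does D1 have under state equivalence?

3

P0 = {C,F,O} | {A,B,G,K,L,T,W}.
On input a, block {A,B,G,K,L,T,W} splits into {A,B,K,L,T,W} and {G}.
Stable partition: {C,F,O} | {A,B,K,L,T,W} | {G} — 3 equivalence classes.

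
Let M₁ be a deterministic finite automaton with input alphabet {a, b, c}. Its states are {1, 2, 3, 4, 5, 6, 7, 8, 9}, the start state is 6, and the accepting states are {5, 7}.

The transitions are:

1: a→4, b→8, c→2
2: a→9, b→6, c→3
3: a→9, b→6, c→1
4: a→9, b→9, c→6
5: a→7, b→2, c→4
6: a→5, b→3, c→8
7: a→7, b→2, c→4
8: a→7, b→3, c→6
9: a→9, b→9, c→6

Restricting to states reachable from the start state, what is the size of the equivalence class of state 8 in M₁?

2

Every state is reachable, so we keep all 9.
P0 = {5,7} | {1,2,3,4,6,8,9}.
Refine {1,2,3,4,6,8,9} on symbol a: members go to different blocks, giving {1,2,3,4,9} and {6,8}.
On input b, block {1,2,3,4,9} splits into {1,2,3} and {4,9}.
Stable partition: {5,7} | {1,2,3} | {6,8} | {4,9} — 4 equivalence classes.
The equivalence class containing 8 is {6,8}, of size 2.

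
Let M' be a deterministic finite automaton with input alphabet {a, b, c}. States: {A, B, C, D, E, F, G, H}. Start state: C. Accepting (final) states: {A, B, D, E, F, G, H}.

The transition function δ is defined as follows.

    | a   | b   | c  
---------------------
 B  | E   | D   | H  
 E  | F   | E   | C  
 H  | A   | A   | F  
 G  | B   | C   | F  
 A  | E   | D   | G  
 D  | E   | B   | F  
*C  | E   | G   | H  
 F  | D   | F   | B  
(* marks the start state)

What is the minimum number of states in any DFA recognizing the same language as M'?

8

All states are reachable from the start state.
Initial partition by acceptance: {A,B,D,E,F,G,H} | {C}.
Refine {A,B,D,E,F,G,H} on symbol b: members go to different blocks, giving {A,B,D,E,F,H} and {G}.
On input c, block {A,B,D,E,F,H} splits into {B,D,F,H} and {A} and {E}.
Refine {B,D,F,H} on symbol a: members go to different blocks, giving {B,D} and {F} and {H}.
On input c, block {B,D} splits into {B} and {D}.
No further refinement is possible. Final partition (8 blocks): {B} | {C} | {G} | {A} | {E} | {F} | {H} | {D}.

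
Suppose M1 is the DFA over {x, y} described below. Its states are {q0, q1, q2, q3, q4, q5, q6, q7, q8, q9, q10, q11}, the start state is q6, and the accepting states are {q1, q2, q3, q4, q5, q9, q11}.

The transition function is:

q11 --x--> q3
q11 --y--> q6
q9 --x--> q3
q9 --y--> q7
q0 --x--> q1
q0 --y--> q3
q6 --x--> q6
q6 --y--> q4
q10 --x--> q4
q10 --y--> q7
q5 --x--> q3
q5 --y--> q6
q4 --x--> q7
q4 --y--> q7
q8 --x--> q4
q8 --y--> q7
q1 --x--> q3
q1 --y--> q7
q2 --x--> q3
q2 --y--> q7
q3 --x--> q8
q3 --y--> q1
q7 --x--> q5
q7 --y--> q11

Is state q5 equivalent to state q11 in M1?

First remove the unreachable states {q0,q2,q9,q10}; 8 states remain.
Initial partition by acceptance: {q1,q3,q4,q5,q11} | {q6,q7,q8}.
Refine {q1,q3,q4,q5,q11} on symbol x: members go to different blocks, giving {q1,q5,q11} and {q3,q4}.
Refine {q6,q7,q8} on symbol x: members go to different blocks, giving {q6} and {q7} and {q8}.
Refine {q1,q5,q11} on symbol y: members go to different blocks, giving {q5,q11} and {q1}.
Refine {q3,q4} on symbol x: members go to different blocks, giving {q3} and {q4}.
No further refinement is possible. Final partition (7 blocks): {q5,q11} | {q6} | {q3} | {q7} | {q8} | {q1} | {q4}.
q5 and q11 lie in the same block of the stable partition, so they are equivalent — no string distinguishes them.

Yes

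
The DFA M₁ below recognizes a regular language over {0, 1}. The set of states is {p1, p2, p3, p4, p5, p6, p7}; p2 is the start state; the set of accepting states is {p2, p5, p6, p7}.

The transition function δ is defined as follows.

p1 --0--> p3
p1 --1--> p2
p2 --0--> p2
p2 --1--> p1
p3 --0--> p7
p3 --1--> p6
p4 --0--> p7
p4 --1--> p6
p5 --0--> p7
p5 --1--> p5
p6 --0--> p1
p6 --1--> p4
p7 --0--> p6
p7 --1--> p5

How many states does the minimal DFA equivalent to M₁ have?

Every state is reachable, so we keep all 7.
Initial partition by acceptance: {p2,p5,p6,p7} | {p1,p3,p4}.
On input 0, block {p2,p5,p6,p7} splits into {p2,p5,p7} and {p6}.
On input 0, block {p2,p5,p7} splits into {p2,p5} and {p7}.
Refine {p2,p5} on symbol 0: members go to different blocks, giving {p2} and {p5}.
On input 0, block {p1,p3,p4} splits into {p3,p4} and {p1}.
No further refinement is possible. Final partition (6 blocks): {p2} | {p3,p4} | {p6} | {p7} | {p5} | {p1}.

6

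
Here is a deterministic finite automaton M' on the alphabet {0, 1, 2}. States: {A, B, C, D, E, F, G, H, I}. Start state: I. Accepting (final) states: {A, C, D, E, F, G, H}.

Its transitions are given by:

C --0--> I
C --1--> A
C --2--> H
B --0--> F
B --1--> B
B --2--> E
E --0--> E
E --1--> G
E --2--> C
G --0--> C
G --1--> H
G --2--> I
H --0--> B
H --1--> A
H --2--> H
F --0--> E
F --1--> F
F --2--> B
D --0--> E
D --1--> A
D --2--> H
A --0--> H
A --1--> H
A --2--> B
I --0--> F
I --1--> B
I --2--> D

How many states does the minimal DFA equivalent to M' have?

5

Start with accepting vs non-accepting: {A,C,D,E,F,G,H} | {B,I}.
On input 0, block {A,C,D,E,F,G,H} splits into {A,D,E,F,G} and {C,H}.
Refine {A,D,E,F,G} on symbol 0: members go to different blocks, giving {D,E,F} and {A,G}.
Split {D,E,F} by δ(·,1) → {D,E} and {F}.
No further refinement is possible. Final partition (5 blocks): {D,E} | {B,I} | {C,H} | {A,G} | {F}.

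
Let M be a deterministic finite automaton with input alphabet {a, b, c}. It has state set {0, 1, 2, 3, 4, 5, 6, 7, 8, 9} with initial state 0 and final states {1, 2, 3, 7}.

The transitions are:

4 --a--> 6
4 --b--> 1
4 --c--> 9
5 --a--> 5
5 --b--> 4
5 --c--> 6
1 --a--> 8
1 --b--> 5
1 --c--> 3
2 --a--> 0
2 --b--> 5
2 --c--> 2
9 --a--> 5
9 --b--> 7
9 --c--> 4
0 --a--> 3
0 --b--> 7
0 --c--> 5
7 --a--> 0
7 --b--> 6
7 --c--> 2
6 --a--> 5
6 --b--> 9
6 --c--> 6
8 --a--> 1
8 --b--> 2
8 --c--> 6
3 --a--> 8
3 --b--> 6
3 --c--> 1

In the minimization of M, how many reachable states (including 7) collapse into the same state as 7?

Start with accepting vs non-accepting: {1,2,3,7} | {0,4,5,6,8,9}.
Split {0,4,5,6,8,9} by δ(·,a) → {4,5,6,9} and {0,8}.
On input b, block {4,5,6,9} splits into {4,9} and {5,6}.
The partition is now stable with 4 blocks: {1,2,3,7} | {4,9} | {0,8} | {5,6}.
State 7 belongs to the block {1,2,3,7}, which has 4 states.

4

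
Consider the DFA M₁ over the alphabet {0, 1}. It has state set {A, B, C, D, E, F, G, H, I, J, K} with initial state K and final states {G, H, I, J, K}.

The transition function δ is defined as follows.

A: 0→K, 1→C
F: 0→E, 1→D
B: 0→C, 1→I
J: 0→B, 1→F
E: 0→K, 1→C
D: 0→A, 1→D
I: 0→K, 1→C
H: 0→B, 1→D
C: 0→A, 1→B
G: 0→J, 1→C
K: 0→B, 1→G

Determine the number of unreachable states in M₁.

1

BFS from K reaches {A, B, C, D, E, F, G, I, J, K}; the 1 state(s) H are never visited.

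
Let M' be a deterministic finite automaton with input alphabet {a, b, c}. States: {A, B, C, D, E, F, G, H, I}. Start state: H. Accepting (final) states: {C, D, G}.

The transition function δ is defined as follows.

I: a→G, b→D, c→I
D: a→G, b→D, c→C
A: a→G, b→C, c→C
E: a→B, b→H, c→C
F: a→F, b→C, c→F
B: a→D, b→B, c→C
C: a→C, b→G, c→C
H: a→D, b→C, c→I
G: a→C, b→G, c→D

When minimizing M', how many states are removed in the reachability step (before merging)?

4

No path from H leads to A, B, E, F; the other 5 states are all reachable.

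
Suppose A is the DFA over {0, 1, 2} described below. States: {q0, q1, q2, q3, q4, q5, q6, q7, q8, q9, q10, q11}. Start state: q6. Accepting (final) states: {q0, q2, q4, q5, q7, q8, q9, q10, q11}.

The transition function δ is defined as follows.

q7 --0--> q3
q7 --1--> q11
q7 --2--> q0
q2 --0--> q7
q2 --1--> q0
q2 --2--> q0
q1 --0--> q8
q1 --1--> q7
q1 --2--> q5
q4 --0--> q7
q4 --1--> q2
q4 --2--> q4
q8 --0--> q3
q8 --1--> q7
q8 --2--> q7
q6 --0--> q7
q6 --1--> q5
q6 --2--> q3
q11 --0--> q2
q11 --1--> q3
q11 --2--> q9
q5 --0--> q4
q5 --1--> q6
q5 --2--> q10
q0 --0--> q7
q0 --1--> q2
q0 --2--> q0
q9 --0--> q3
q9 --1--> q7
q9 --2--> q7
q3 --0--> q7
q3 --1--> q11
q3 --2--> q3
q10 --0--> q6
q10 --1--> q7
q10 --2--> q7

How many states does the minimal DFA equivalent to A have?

5

Reachable states from the start: {q0,q2,q3,q4,q5,q6,q7,q9,q10,q11}. Unreachable: {q1,q8} — drop them.
P0 = {q0,q2,q4,q5,q7,q9,q10,q11} | {q3,q6}.
Split {q0,q2,q4,q5,q7,q9,q10,q11} by δ(·,0) → {q0,q2,q4,q5,q11} and {q7,q9,q10}.
Refine {q0,q2,q4,q5,q11} on symbol 0: members go to different blocks, giving {q0,q2,q4} and {q5,q11}.
Split {q7,q9,q10} by δ(·,1) → {q9,q10} and {q7}.
Stable partition: {q0,q2,q4} | {q3,q6} | {q9,q10} | {q5,q11} | {q7} — 5 equivalence classes.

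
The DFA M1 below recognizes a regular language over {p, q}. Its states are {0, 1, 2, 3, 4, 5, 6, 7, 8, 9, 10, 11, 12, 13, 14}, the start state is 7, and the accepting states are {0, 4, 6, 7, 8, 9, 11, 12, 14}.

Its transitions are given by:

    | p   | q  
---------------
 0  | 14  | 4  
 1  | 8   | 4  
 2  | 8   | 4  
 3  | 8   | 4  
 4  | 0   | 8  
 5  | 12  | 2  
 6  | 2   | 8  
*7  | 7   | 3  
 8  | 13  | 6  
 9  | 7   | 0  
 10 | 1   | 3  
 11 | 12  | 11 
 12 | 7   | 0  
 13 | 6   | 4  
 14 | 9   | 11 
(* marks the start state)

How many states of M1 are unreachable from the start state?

No path from 7 leads to 1, 5, 10; the other 12 states are all reachable.

3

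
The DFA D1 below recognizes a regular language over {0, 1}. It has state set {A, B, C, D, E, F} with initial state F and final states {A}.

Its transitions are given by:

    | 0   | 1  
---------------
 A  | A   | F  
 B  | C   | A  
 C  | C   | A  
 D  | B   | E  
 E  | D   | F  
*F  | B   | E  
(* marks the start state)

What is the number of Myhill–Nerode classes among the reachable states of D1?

4

All states are reachable from the start state.
Start with accepting vs non-accepting: {A} | {B,C,D,E,F}.
Refine {B,C,D,E,F} on symbol 1: members go to different blocks, giving {D,E,F} and {B,C}.
Split {D,E,F} by δ(·,0) → {D,F} and {E}.
No further refinement is possible. Final partition (4 blocks): {A} | {D,F} | {B,C} | {E}.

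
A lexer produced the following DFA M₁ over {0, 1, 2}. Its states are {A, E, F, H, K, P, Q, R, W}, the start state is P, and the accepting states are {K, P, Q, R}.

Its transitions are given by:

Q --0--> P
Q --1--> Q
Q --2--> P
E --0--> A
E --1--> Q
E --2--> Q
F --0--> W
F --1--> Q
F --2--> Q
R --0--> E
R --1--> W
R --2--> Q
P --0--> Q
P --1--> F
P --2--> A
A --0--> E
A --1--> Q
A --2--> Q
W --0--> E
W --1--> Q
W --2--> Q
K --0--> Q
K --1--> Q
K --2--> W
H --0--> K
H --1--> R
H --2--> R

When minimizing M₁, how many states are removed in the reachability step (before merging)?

3

BFS from P reaches {A, E, F, P, Q, W}; the 3 state(s) H, K, R are never visited.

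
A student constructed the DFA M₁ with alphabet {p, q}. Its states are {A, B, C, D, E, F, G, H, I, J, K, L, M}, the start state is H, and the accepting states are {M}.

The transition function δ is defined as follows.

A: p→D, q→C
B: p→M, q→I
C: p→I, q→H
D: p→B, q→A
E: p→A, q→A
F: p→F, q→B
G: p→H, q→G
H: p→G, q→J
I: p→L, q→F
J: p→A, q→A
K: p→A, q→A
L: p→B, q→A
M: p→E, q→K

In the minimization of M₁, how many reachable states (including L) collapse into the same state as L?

All states are reachable from the start state.
Initial partition by acceptance: {M} | {A,B,C,D,E,F,G,H,I,J,K,L}.
Split {A,B,C,D,E,F,G,H,I,J,K,L} by δ(·,p) → {A,C,D,E,F,G,H,I,J,K,L} and {B}.
On input p, block {A,C,D,E,F,G,H,I,J,K,L} splits into {A,C,E,F,G,H,I,J,K} and {D,L}.
On input p, block {A,C,E,F,G,H,I,J,K} splits into {C,E,F,G,H,J,K} and {A,I}.
On input p, block {C,E,F,G,H,J,K} splits into {C,E,J,K} and {F,G,H}.
On input q, block {C,E,J,K} splits into {E,J,K} and {C}.
On input q, block {A,I} splits into {A} and {I}.
On input q, block {F,G,H} splits into {F} and {G} and {H}.
No further refinement is possible. Final partition (10 blocks): {M} | {E,J,K} | {B} | {D,L} | {A} | {F} | {C} | {I} | {G} | {H}.
The equivalence class containing L is {D,L}, of size 2.

2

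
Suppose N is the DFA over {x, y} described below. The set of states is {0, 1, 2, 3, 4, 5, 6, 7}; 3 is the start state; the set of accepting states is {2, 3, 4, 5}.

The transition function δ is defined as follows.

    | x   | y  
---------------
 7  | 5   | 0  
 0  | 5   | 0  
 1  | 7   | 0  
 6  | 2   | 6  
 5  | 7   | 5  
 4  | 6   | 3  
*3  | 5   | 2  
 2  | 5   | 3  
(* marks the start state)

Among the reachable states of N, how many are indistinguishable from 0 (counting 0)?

Reachable states from the start: {0,2,3,5,7}. Unreachable: {1,4,6} — drop them.
Start with accepting vs non-accepting: {2,3,5} | {0,7}.
Split {2,3,5} by δ(·,x) → {2,3} and {5}.
Stable partition: {2,3} | {0,7} | {5} — 3 equivalence classes.
The equivalence class containing 0 is {0,7}, of size 2.

2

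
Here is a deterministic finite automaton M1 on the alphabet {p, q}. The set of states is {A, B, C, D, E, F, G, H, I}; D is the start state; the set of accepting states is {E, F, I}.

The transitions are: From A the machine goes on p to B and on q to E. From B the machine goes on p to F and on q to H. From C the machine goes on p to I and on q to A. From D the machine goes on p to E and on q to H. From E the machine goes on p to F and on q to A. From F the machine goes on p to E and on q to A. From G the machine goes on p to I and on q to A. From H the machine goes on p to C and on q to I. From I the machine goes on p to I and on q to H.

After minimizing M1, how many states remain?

3

States {G} cannot be reached from the start state, so discard them.
P0 = {E,F,I} | {A,B,C,D,H}.
On input p, block {A,B,C,D,H} splits into {B,C,D} and {A,H}.
The partition is now stable with 3 blocks: {E,F,I} | {B,C,D} | {A,H}.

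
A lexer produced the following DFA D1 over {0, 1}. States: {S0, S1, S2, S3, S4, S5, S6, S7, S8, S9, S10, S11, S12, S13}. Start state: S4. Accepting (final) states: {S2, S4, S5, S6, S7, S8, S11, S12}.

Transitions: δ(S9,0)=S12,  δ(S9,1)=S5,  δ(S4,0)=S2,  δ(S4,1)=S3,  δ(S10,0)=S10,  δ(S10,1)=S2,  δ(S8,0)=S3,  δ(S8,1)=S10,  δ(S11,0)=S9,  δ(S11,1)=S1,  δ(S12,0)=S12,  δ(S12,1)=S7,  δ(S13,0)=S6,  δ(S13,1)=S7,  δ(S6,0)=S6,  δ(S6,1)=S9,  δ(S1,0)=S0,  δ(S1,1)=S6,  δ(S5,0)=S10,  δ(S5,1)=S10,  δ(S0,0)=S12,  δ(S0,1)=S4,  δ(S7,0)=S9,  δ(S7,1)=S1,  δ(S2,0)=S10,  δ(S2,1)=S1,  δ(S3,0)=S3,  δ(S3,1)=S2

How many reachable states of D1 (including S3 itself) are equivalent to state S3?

First remove the unreachable states {S8,S11,S13}; 11 states remain.
Initial partition by acceptance: {S2,S4,S5,S6,S7,S12} | {S0,S1,S3,S9,S10}.
Refine {S2,S4,S5,S6,S7,S12} on symbol 0: members go to different blocks, giving {S2,S5,S7} and {S4,S6,S12}.
Split {S0,S1,S3,S9,S10} by δ(·,0) → {S1,S3,S10} and {S0,S9}.
On input 0, block {S2,S5,S7} splits into {S2,S5} and {S7}.
Refine {S1,S3,S10} on symbol 0: members go to different blocks, giving {S3,S10} and {S1}.
Refine {S2,S5} on symbol 1: members go to different blocks, giving {S2} and {S5}.
On input 0, block {S4,S6,S12} splits into {S6,S12} and {S4}.
Split {S6,S12} by δ(·,1) → {S6} and {S12}.
Refine {S0,S9} on symbol 1: members go to different blocks, giving {S0} and {S9}.
No further refinement is possible. Final partition (10 blocks): {S2} | {S3,S10} | {S6} | {S0} | {S7} | {S1} | {S5} | {S4} | {S12} | {S9}.
State S3 belongs to the block {S3,S10}, which has 2 states.

2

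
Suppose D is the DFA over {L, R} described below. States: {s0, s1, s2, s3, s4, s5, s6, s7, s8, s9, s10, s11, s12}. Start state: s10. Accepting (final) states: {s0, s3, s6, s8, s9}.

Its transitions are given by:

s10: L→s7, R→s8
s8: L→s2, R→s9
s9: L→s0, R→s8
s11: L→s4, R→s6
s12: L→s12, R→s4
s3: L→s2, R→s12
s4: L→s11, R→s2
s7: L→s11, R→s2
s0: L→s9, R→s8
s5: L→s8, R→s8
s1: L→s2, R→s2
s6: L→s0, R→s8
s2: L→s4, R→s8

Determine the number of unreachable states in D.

No path from s10 leads to s1, s3, s5, s12; the other 9 states are all reachable.

4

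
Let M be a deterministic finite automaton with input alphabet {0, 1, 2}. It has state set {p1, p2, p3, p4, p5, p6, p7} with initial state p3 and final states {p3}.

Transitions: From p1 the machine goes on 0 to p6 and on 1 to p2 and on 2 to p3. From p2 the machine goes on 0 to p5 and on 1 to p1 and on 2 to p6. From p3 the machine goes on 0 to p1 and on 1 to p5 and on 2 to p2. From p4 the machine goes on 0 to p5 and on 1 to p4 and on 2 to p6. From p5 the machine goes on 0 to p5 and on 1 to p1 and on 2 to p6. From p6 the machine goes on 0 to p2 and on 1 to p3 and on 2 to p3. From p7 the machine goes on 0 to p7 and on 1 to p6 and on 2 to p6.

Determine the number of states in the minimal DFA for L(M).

First remove the unreachable states {p4,p7}; 5 states remain.
P0 = {p3} | {p1,p2,p5,p6}.
Split {p1,p2,p5,p6} by δ(·,1) → {p1,p2,p5} and {p6}.
Refine {p1,p2,p5} on symbol 0: members go to different blocks, giving {p2,p5} and {p1}.
Stable partition: {p3} | {p2,p5} | {p6} | {p1} — 4 equivalence classes.

4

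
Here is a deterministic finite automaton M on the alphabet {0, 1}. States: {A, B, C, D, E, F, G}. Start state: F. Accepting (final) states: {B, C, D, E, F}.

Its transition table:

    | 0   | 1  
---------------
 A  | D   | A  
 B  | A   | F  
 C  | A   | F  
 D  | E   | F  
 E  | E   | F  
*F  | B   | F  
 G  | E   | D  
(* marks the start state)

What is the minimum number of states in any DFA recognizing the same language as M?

States {C,G} cannot be reached from the start state, so discard them.
Initial partition by acceptance: {B,D,E,F} | {A}.
On input 0, block {B,D,E,F} splits into {D,E,F} and {B}.
Split {D,E,F} by δ(·,0) → {D,E} and {F}.
No further refinement is possible. Final partition (4 blocks): {D,E} | {A} | {B} | {F}.

4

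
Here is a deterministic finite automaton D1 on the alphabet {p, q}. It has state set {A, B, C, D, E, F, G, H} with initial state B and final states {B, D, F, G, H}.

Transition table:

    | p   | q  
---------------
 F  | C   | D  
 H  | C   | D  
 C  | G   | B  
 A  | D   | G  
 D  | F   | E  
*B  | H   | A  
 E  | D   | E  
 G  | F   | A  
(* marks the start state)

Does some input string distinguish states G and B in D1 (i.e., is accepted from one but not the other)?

All states are reachable from the start state.
Start with accepting vs non-accepting: {B,D,F,G,H} | {A,C,E}.
Split {B,D,F,G,H} by δ(·,p) → {B,D,G} and {F,H}.
On input q, block {A,C,E} splits into {A,C} and {E}.
Split {B,D,G} by δ(·,q) → {B,G} and {D}.
On input p, block {A,C} splits into {A} and {C}.
No further refinement is possible. Final partition (6 blocks): {B,G} | {A} | {F,H} | {E} | {D} | {C}.
G and B lie in the same block of the stable partition, so they are equivalent — no string distinguishes them.

No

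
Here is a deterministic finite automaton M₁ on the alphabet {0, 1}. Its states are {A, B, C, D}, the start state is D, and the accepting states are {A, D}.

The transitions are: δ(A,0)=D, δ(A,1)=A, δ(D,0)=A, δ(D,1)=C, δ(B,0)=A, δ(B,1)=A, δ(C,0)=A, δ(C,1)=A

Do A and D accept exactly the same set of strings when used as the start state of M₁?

No

States {B} cannot be reached from the start state, so discard them.
P0 = {A,D} | {C}.
Split {A,D} by δ(·,1) → {A} and {D}.
Stable partition: {A} | {C} | {D} — 3 equivalence classes.
A and D end up in different blocks, so they are distinguishable. For instance, the string '1' is accepted from only A.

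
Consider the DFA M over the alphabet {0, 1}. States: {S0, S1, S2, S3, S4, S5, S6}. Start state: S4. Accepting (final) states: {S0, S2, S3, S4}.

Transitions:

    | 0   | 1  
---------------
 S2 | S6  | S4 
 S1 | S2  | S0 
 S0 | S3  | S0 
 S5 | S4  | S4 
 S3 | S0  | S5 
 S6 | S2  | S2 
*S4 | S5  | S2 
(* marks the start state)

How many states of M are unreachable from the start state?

BFS from S4 reaches {S2, S4, S5, S6}; the 3 state(s) S0, S1, S3 are never visited.

3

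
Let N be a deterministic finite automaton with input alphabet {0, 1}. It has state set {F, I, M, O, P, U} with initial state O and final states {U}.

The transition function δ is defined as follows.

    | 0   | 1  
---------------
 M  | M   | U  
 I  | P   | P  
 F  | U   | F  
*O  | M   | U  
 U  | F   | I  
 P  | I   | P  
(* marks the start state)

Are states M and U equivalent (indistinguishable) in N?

Start with accepting vs non-accepting: {U} | {F,I,M,O,P}.
Refine {F,I,M,O,P} on symbol 0: members go to different blocks, giving {I,M,O,P} and {F}.
On input 1, block {I,M,O,P} splits into {M,O} and {I,P}.
The partition is now stable with 4 blocks: {U} | {M,O} | {F} | {I,P}.
M and U end up in different blocks, so they are distinguishable. For instance, the string 'ε' is accepted from only U.

No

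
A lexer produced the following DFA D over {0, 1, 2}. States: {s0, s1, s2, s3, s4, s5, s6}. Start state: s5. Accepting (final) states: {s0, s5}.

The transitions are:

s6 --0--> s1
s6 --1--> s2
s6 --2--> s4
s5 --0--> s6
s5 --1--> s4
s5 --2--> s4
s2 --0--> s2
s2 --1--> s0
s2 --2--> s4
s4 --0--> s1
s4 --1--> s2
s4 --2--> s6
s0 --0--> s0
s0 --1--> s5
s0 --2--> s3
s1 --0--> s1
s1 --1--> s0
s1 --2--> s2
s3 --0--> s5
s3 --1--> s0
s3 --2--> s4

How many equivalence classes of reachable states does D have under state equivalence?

Every state is reachable, so we keep all 7.
P0 = {s0,s5} | {s1,s2,s3,s4,s6}.
Refine {s0,s5} on symbol 0: members go to different blocks, giving {s0} and {s5}.
Refine {s1,s2,s3,s4,s6} on symbol 0: members go to different blocks, giving {s1,s2,s4,s6} and {s3}.
Refine {s1,s2,s4,s6} on symbol 1: members go to different blocks, giving {s1,s2} and {s4,s6}.
On input 2, block {s1,s2} splits into {s1} and {s2}.
The partition is now stable with 6 blocks: {s0} | {s1} | {s5} | {s3} | {s4,s6} | {s2}.

6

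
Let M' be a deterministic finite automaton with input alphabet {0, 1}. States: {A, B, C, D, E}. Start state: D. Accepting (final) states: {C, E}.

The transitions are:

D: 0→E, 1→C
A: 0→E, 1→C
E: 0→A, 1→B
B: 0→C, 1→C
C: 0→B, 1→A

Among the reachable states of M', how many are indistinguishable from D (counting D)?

P0 = {C,E} | {A,B,D}.
The partition is now stable with 2 blocks: {C,E} | {A,B,D}.
State D belongs to the block {A,B,D}, which has 3 states.

3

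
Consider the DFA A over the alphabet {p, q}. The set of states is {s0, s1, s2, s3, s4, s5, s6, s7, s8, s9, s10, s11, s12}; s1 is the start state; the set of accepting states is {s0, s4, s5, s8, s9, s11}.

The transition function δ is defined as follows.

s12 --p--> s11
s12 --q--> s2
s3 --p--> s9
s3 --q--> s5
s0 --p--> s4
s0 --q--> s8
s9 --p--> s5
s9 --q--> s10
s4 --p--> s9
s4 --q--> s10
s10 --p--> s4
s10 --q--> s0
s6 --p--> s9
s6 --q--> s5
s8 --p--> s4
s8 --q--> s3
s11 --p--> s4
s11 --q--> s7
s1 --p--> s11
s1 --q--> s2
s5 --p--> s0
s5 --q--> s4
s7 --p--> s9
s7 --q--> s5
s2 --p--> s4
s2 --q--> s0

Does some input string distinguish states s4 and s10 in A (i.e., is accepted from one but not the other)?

First remove the unreachable states {s6,s12}; 11 states remain.
P0 = {s0,s4,s5,s8,s9,s11} | {s1,s2,s3,s7,s10}.
Refine {s0,s4,s5,s8,s9,s11} on symbol q: members go to different blocks, giving {s4,s8,s9,s11} and {s0,s5}.
On input p, block {s4,s8,s9,s11} splits into {s4,s8,s11} and {s9}.
Refine {s4,s8,s11} on symbol p: members go to different blocks, giving {s8,s11} and {s4}.
On input p, block {s1,s2,s3,s7,s10} splits into {s2,s10} and {s3,s7} and {s1}.
Refine {s0,s5} on symbol p: members go to different blocks, giving {s0} and {s5}.
No further refinement is possible. Final partition (8 blocks): {s8,s11} | {s2,s10} | {s0} | {s9} | {s4} | {s3,s7} | {s1} | {s5}.
s4 and s10 end up in different blocks, so they are distinguishable. For instance, the string 'ε' is accepted from only s4.

Yes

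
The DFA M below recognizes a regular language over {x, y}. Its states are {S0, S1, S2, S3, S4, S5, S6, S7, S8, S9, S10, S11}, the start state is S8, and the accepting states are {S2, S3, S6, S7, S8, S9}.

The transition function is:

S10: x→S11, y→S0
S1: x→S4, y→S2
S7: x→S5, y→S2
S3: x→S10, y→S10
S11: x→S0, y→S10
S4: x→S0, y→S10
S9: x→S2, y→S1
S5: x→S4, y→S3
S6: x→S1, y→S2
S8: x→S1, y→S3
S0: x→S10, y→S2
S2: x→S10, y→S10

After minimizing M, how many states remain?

First remove the unreachable states {S5,S6,S7,S9}; 8 states remain.
P0 = {S2,S3,S8} | {S0,S1,S4,S10,S11}.
Refine {S2,S3,S8} on symbol y: members go to different blocks, giving {S2,S3} and {S8}.
Refine {S0,S1,S4,S10,S11} on symbol y: members go to different blocks, giving {S4,S10,S11} and {S0,S1}.
Refine {S4,S10,S11} on symbol x: members go to different blocks, giving {S4,S11} and {S10}.
On input x, block {S0,S1} splits into {S0} and {S1}.
No further refinement is possible. Final partition (6 blocks): {S2,S3} | {S4,S11} | {S8} | {S0} | {S10} | {S1}.

6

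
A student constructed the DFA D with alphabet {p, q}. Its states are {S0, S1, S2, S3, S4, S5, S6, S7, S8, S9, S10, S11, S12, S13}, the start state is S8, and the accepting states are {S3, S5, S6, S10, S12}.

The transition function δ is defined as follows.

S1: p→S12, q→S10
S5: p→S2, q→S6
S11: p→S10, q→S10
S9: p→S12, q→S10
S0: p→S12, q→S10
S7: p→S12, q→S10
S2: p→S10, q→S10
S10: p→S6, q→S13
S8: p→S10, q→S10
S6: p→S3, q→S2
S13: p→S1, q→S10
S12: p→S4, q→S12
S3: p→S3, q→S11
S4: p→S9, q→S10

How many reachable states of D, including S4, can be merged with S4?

Reachable states from the start: {S1,S2,S3,S4,S6,S8,S9,S10,S11,S12,S13}. Unreachable: {S0,S5,S7} — drop them.
P0 = {S3,S6,S10,S12} | {S1,S2,S4,S8,S9,S11,S13}.
Split {S3,S6,S10,S12} by δ(·,p) → {S3,S6,S10} and {S12}.
Split {S1,S2,S4,S8,S9,S11,S13} by δ(·,p) → {S2,S8,S11} and {S1,S9} and {S4,S13}.
Refine {S3,S6,S10} on symbol q: members go to different blocks, giving {S3,S6} and {S10}.
No further refinement is possible. Final partition (6 blocks): {S3,S6} | {S2,S8,S11} | {S12} | {S1,S9} | {S4,S13} | {S10}.
The equivalence class containing S4 is {S4,S13}, of size 2.

2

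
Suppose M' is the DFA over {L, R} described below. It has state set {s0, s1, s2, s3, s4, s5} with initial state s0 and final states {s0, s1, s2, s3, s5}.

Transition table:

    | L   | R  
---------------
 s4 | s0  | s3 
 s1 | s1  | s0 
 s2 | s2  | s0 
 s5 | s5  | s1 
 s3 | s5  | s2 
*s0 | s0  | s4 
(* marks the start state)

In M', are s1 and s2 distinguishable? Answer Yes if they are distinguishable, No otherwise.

Initial partition by acceptance: {s0,s1,s2,s3,s5} | {s4}.
On input R, block {s0,s1,s2,s3,s5} splits into {s1,s2,s3,s5} and {s0}.
Split {s1,s2,s3,s5} by δ(·,R) → {s1,s2} and {s3,s5}.
The partition is now stable with 4 blocks: {s1,s2} | {s4} | {s0} | {s3,s5}.
s1 and s2 lie in the same block of the stable partition, so they are equivalent — no string distinguishes them.

No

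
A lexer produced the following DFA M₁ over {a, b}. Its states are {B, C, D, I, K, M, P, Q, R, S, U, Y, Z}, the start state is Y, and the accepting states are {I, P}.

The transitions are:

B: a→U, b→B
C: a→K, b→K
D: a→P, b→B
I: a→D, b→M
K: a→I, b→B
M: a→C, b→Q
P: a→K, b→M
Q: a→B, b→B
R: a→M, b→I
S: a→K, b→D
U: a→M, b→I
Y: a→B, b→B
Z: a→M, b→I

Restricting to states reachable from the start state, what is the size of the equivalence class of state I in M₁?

2

States {R,S,Z} cannot be reached from the start state, so discard them.
Start with accepting vs non-accepting: {I,P} | {B,C,D,K,M,Q,U,Y}.
On input a, block {B,C,D,K,M,Q,U,Y} splits into {B,C,M,Q,U,Y} and {D,K}.
On input a, block {B,C,M,Q,U,Y} splits into {B,M,Q,U,Y} and {C}.
On input a, block {B,M,Q,U,Y} splits into {B,Q,U,Y} and {M}.
Split {B,Q,U,Y} by δ(·,a) → {B,Q,Y} and {U}.
On input a, block {B,Q,Y} splits into {Q,Y} and {B}.
Stable partition: {I,P} | {Q,Y} | {D,K} | {C} | {M} | {U} | {B} — 7 equivalence classes.
The equivalence class containing I is {I,P}, of size 2.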